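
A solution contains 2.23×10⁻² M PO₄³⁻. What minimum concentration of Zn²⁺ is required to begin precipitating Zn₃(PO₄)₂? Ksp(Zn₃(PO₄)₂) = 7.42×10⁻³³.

2.46×10⁻¹⁰ M

Precipitation of each salt begins when its ion product equals Ksp.
Zn₃(PO₄)₂(s) ⇌ 3 Zn²⁺(aq) + 2 PO₄³⁻(aq)
Ksp = [Zn²⁺]^3[PO₄³⁻]^2 = [Zn²⁺]^3(2.23×10⁻²)^2
[Zn²⁺]^3 = 7.42×10⁻³³ / (2.23×10⁻²)^2 = 1.49×10⁻²⁹
[Zn²⁺] = 2.46×10⁻¹⁰ M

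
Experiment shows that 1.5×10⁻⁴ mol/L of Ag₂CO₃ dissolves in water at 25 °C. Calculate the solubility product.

Ksp = 1.4×10⁻¹¹

Ag₂CO₃(s) ⇌ 2 Ag⁺(aq) + CO₃²⁻(aq)
Let s be the molar solubility. Then [Ag⁺] = 2s and [CO₃²⁻] = s.
Ksp = [Ag⁺]^2[CO₃²⁻] = (2s)^2 · s = 4s^3
Ksp = 4 × (1.5×10⁻⁴)^3 = 1.4×10⁻¹¹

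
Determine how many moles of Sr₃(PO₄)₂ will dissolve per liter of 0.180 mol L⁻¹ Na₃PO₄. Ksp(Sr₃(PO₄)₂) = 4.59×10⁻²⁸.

Sr₃(PO₄)₂(s) ⇌ 3 Sr²⁺(aq) + 2 PO₄³⁻(aq)
With PO₄³⁻ already at 0.180 mol L⁻¹ and s small, take [PO₄³⁻] ≈ 0.180 mol L⁻¹ and [Sr²⁺] = 3s.
Ksp = [Sr²⁺]^3[PO₄³⁻]^2 = (3s)^3(0.180)^2
(3s)^3 = 4.59×10⁻²⁸ / (0.180)^2 = 1.42×10⁻²⁶
s = 8.07×10⁻¹⁰ mol L⁻¹

8.07×10⁻¹⁰ M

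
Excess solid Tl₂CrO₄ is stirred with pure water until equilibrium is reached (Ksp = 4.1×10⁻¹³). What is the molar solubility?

4.7×10⁻⁵ M

Tl₂CrO₄(s) ⇌ 2 Tl⁺(aq) + CrO₄²⁻(aq)
For each mole of Tl₂CrO₄ that dissolves per liter, [Tl⁺] = 2s and [CrO₄²⁻] = s; let s denote this solubility.
Ksp = [Tl⁺]^2[CrO₄²⁻] = (2s)^2 · s = 4s^3
4s^3 = 4.1×10⁻¹³  ⇒  s^3 = 1.0×10⁻¹³
s = (1.0×10⁻¹³)^(1/3) = 4.7×10⁻⁵ mol/L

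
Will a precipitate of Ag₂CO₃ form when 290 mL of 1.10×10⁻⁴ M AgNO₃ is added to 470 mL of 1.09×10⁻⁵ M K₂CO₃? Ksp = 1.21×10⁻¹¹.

Total volume after mixing = 290 + 470 = 760 mL.
[Ag⁺] = (1.10×10⁻⁴)(290)/760 = 4.20×10⁻⁵ M
[CO₃²⁻] = (1.09×10⁻⁵)(470)/760 = 6.74×10⁻⁶ M
Q = [Ag⁺]^2[CO₃²⁻] = 1.19×10⁻¹⁴
Since Q (1.19×10⁻¹⁴) is less than Ksp (1.21×10⁻¹¹), no Ag₂CO₃ precipitates.

No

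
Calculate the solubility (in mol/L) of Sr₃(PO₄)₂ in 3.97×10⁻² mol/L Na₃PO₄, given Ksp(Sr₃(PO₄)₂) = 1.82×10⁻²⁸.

1.62×10⁻⁹ M

Sr₃(PO₄)₂(s) ⇌ 3 Sr²⁺(aq) + 2 PO₄³⁻(aq)
PO₄³⁻ is already present at 3.97×10⁻² mol/L. If s mol/L of Sr₃(PO₄)₂ dissolves, [Sr²⁺] = 3s while [PO₄³⁻] ≈ 3.97×10⁻² mol/L.
Ksp = [Sr²⁺]^3[PO₄³⁻]^2 = (3s)^3(3.97×10⁻²)^2
(3s)^3 = 1.82×10⁻²⁸ / (3.97×10⁻²)^2 = 1.15×10⁻²⁵
s = 1.62×10⁻⁹ mol/L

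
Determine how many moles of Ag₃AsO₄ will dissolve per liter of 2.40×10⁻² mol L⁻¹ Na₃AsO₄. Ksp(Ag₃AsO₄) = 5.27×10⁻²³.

4.33×10⁻⁸ M

Ag₃AsO₄(s) ⇌ 3 Ag⁺(aq) + AsO₄³⁻(aq)
AsO₄³⁻ is already present at 2.40×10⁻² mol L⁻¹. If s mol/L of Ag₃AsO₄ dissolves, [Ag⁺] = 3s while [AsO₄³⁻] ≈ 2.40×10⁻² mol L⁻¹.
Ksp = [Ag⁺]^3[AsO₄³⁻] = (3s)^3(2.40×10⁻²)
(3s)^3 = 5.27×10⁻²³ / (2.40×10⁻²) = 2.20×10⁻²¹
s = 4.33×10⁻⁸ mol L⁻¹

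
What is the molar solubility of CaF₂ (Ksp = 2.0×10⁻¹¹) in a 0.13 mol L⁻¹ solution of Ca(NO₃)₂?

CaF₂(s) ⇌ Ca²⁺(aq) + 2 F⁻(aq)
Let s be the solubility of CaF₂ here. The common ion gives [Ca²⁺] ≈ 0.13 mol L⁻¹, and [F⁻] = 2s.
Ksp = [Ca²⁺][F⁻]^2 = (0.13)(2s)^2
(2s)^2 = 2.0×10⁻¹¹ / (0.13) = 1.5×10⁻¹⁰
s = 6.2×10⁻⁶ mol L⁻¹

6.2×10⁻⁶ M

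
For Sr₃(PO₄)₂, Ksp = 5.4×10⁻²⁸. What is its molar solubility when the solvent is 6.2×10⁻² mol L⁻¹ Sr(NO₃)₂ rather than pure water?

Sr₃(PO₄)₂(s) ⇌ 3 Sr²⁺(aq) + 2 PO₄³⁻(aq)
With Sr²⁺ already at 6.2×10⁻² mol L⁻¹ and s small, take [Sr²⁺] ≈ 6.2×10⁻² mol L⁻¹ and [PO₄³⁻] = 2s.
Ksp = [Sr²⁺]^3[PO₄³⁻]^2 = (6.2×10⁻²)^3(2s)^2
(2s)^2 = 5.4×10⁻²⁸ / (6.2×10⁻²)^3 = 2.3×10⁻²⁴
s = 7.5×10⁻¹³ mol L⁻¹

7.5×10⁻¹³ M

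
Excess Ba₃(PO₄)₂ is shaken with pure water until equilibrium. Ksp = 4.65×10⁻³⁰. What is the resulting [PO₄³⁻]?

Ba₃(PO₄)₂(s) ⇌ 3 Ba²⁺(aq) + 2 PO₄³⁻(aq)
Let s be the molar solubility. Then [Ba²⁺] = 3s and [PO₄³⁻] = 2s.
Ksp = [Ba²⁺]^3[PO₄³⁻]^2 = (3s)^3 · (2s)^2 = 108s^5 = 4.65×10⁻³⁰
s = 5.33×10⁻⁷ mol/L
[PO₄³⁻] = 2s = 1.07×10⁻⁶ mol/L

1.07×10⁻⁶ M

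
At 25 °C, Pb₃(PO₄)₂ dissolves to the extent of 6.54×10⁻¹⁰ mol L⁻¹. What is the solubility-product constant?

Ksp = 1.29×10⁻⁴⁴

Pb₃(PO₄)₂(s) ⇌ 3 Pb²⁺(aq) + 2 PO₄³⁻(aq)
If s mol/L of Pb₃(PO₄)₂ dissolves, [Pb²⁺] = 3s and [PO₄³⁻] = 2s.
Ksp = [Pb²⁺]^3[PO₄³⁻]^2 = (3s)^3 · (2s)^2 = 108s^5
Ksp = 108 × (6.54×10⁻¹⁰)^5 = 1.29×10⁻⁴⁴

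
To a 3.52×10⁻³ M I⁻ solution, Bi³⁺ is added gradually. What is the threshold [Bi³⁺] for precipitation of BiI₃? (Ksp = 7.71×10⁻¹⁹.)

1.77×10⁻¹¹ M

Each salt precipitates once Q = Ksp for that salt.
BiI₃(s) ⇌ Bi³⁺(aq) + 3 I⁻(aq)
Ksp = [Bi³⁺][I⁻]^3 = [Bi³⁺](3.52×10⁻³)^3
[Bi³⁺] = 7.71×10⁻¹⁹ / (3.52×10⁻³)^3 = 1.77×10⁻¹¹
[Bi³⁺] = 1.77×10⁻¹¹ M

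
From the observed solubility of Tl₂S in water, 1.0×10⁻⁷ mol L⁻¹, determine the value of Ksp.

Tl₂S(s) ⇌ 2 Tl⁺(aq) + S²⁻(aq)
With molar solubility s: [Tl⁺] = 2s, [S²⁻] = s.
Ksp = [Tl⁺]^2[S²⁻] = (2s)^2 · s = 4s^3
Ksp = 4 × (1.0×10⁻⁷)^3 = 4.0×10⁻²¹

Ksp = 4.0×10⁻²¹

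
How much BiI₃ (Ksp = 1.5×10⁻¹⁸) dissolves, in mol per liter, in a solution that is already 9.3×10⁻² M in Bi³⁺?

BiI₃(s) ⇌ Bi³⁺(aq) + 3 I⁻(aq)
Bi³⁺ is already present at 9.3×10⁻² M. If s mol/L of BiI₃ dissolves, [I⁻] = 3s while [Bi³⁺] ≈ 9.3×10⁻² M.
Ksp = [Bi³⁺][I⁻]^3 = (9.3×10⁻²)(3s)^3
(3s)^3 = 1.5×10⁻¹⁸ / (9.3×10⁻²) = 1.6×10⁻¹⁷
s = 8.4×10⁻⁷ M

8.4×10⁻⁷ M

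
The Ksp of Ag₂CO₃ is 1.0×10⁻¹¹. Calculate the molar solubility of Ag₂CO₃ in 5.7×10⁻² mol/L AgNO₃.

3.1×10⁻⁹ M

Ag₂CO₃(s) ⇌ 2 Ag⁺(aq) + CO₃²⁻(aq)
Let s be the solubility of Ag₂CO₃ here. The common ion gives [Ag⁺] ≈ 5.7×10⁻² mol/L, and [CO₃²⁻] = s.
Ksp = [Ag⁺]^2[CO₃²⁻] = (5.7×10⁻²)^2s
s = 1.0×10⁻¹¹ / (5.7×10⁻²)^2 = 3.1×10⁻⁹
s = 3.1×10⁻⁹ mol/L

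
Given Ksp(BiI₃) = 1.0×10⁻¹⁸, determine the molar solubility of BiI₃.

BiI₃(s) ⇌ Bi³⁺(aq) + 3 I⁻(aq)
If s mol/L of BiI₃ dissolves, [Bi³⁺] = s and [I⁻] = 3s.
Ksp = [Bi³⁺][I⁻]^3 = s · (3s)^3 = 27s^4
27s^4 = 1.0×10⁻¹⁸  ⇒  s^4 = 3.7×10⁻²⁰
s = 1.4×10⁻⁵ mol L⁻¹

1.4×10⁻⁵ M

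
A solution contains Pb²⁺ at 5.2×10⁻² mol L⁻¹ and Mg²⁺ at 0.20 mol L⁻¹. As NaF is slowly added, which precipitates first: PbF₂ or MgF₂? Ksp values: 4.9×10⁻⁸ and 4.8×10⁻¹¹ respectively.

Precipitation of each salt begins when its ion product equals Ksp.
For PbF₂: [F⁻] = (Ksp/[Pb²⁺])^(1/2) = 9.7×10⁻⁴ mol L⁻¹
For MgF₂: [F⁻] = (Ksp/[Mg²⁺])^(1/2) = 1.5×10⁻⁵ mol L⁻¹
MgF₂ requires the lower [F⁻], so it precipitates first.

MgF₂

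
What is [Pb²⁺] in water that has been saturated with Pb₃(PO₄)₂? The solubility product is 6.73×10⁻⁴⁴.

2.73×10⁻⁹ M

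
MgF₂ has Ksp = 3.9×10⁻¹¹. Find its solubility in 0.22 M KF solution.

MgF₂(s) ⇌ Mg²⁺(aq) + 2 F⁻(aq)
The solution already contains F⁻ at 0.22 M. Let s be the molar solubility of MgF₂.
[F⁻] ≈ 0.22 M (common ion dominates); [Mg²⁺] = s.
Ksp = [Mg²⁺][F⁻]^2 = s(0.22)^2
s = 3.9×10⁻¹¹ / (0.22)^2 = 8.1×10⁻¹⁰
s = 8.1×10⁻¹⁰ M

8.1×10⁻¹⁰ M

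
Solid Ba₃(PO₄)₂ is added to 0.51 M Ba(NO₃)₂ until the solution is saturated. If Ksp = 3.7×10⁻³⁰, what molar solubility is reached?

Ba₃(PO₄)₂(s) ⇌ 3 Ba²⁺(aq) + 2 PO₄³⁻(aq)
The solution already contains Ba²⁺ at 0.51 M. Let s be the molar solubility of Ba₃(PO₄)₂.
[Ba²⁺] ≈ 0.51 M (common ion dominates); [PO₄³⁻] = 2s.
Ksp = [Ba²⁺]^3[PO₄³⁻]^2 = (0.51)^3(2s)^2
(2s)^2 = 3.7×10⁻³⁰ / (0.51)^3 = 2.8×10⁻²⁹
s = 2.6×10⁻¹⁵ M

2.6×10⁻¹⁵ M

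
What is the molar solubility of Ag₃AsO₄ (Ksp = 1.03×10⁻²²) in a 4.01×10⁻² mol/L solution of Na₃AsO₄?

Ag₃AsO₄(s) ⇌ 3 Ag⁺(aq) + AsO₄³⁻(aq)
With AsO₄³⁻ already at 4.01×10⁻² mol/L and s small, take [AsO₄³⁻] ≈ 4.01×10⁻² mol/L and [Ag⁺] = 3s.
Ksp = [Ag⁺]^3[AsO₄³⁻] = (3s)^3(4.01×10⁻²)
(3s)^3 = 1.03×10⁻²² / (4.01×10⁻²) = 2.57×10⁻²¹
s = 4.57×10⁻⁸ mol/L

4.57×10⁻⁸ M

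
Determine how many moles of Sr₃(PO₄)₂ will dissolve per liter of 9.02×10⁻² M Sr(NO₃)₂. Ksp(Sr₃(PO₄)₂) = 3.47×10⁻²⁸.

3.44×10⁻¹³ M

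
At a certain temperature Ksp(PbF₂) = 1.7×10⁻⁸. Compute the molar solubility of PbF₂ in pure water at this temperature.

1.6×10⁻³ M

PbF₂(s) ⇌ Pb²⁺(aq) + 2 F⁻(aq)
If s mol/L of PbF₂ dissolves, [Pb²⁺] = s and [F⁻] = 2s.
Ksp = [Pb²⁺][F⁻]^2 = s · (2s)^2 = 4s^3
4s^3 = 1.7×10⁻⁸  ⇒  s^3 = 4.3×10⁻⁹
Taking the 3rd root, s = 1.6×10⁻³ mol L⁻¹.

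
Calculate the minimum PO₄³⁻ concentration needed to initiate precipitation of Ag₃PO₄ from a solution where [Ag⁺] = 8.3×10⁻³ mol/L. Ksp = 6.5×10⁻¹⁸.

1.1×10⁻¹¹ M

Precipitation begins when Q = Ksp.
Ag₃PO₄(s) ⇌ 3 Ag⁺(aq) + PO₄³⁻(aq)
Ksp = [Ag⁺]^3[PO₄³⁻] = [PO₄³⁻](8.3×10⁻³)^3
[PO₄³⁻] = 6.5×10⁻¹⁸ / (8.3×10⁻³)^3 = 1.1×10⁻¹¹
[PO₄³⁻] = 1.1×10⁻¹¹ mol/L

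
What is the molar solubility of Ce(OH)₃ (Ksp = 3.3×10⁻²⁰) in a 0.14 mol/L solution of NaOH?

1.2×10⁻¹⁷ M

Ce(OH)₃(s) ⇌ Ce³⁺(aq) + 3 OH⁻(aq)
OH⁻ is already present at 0.14 mol/L. If s mol/L of Ce(OH)₃ dissolves, [Ce³⁺] = s while [OH⁻] ≈ 0.14 mol/L.
Ksp = [Ce³⁺][OH⁻]^3 = s(0.14)^3
s = 3.3×10⁻²⁰ / (0.14)^3 = 1.2×10⁻¹⁷
s = 1.2×10⁻¹⁷ mol/L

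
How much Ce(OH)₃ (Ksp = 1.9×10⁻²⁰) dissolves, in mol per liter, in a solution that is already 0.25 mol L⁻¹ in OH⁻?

1.2×10⁻¹⁸ M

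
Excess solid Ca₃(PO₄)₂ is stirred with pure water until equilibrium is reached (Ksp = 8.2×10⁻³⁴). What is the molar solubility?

Ca₃(PO₄)₂(s) ⇌ 3 Ca²⁺(aq) + 2 PO₄³⁻(aq)
With molar solubility s: [Ca²⁺] = 3s, [PO₄³⁻] = 2s.
Ksp = [Ca²⁺]^3[PO₄³⁻]^2 = (3s)^3 · (2s)^2 = 108s^5
108s^5 = 8.2×10⁻³⁴  ⇒  s^5 = 7.6×10⁻³⁶
s = 9.5×10⁻⁸ mol L⁻¹

9.5×10⁻⁸ M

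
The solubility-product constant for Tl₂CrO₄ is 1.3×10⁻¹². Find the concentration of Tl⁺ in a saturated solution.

Tl₂CrO₄(s) ⇌ 2 Tl⁺(aq) + CrO₄²⁻(aq)
With molar solubility s: [Tl⁺] = 2s, [CrO₄²⁻] = s.
Ksp = [Tl⁺]^2[CrO₄²⁻] = (2s)^2 · s = 4s^3 = 1.3×10⁻¹²
s = 6.9×10⁻⁵ M
[Tl⁺] = 2s = 1.4×10⁻⁴ M

1.4×10⁻⁴ M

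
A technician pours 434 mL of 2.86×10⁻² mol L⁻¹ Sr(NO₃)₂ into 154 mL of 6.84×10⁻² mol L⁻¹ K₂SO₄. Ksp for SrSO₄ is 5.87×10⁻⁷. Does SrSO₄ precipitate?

The combined volume is 588 mL.
[Sr²⁺] = (2.86×10⁻²)(434)/588 = 2.11×10⁻² mol L⁻¹
[SO₄²⁻] = (6.84×10⁻²)(154)/588 = 1.79×10⁻² mol L⁻¹
Q = [Sr²⁺][SO₄²⁻] = 3.78×10⁻⁴
Q = 3.78×10⁻⁴ > Ksp = 5.87×10⁻⁷, so the solution is supersaturated and SrSO₄ precipitates.

Yes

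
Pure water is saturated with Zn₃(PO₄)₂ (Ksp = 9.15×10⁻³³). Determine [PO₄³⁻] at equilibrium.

3.07×10⁻⁷ M

Zn₃(PO₄)₂(s) ⇌ 3 Zn²⁺(aq) + 2 PO₄³⁻(aq)
For each mole of Zn₃(PO₄)₂ that dissolves per liter, [Zn²⁺] = 3s and [PO₄³⁻] = 2s; let s denote this solubility.
Ksp = [Zn²⁺]^3[PO₄³⁻]^2 = (3s)^3 · (2s)^2 = 108s^5 = 9.15×10⁻³³
s = 1.53×10⁻⁷ mol/L
[PO₄³⁻] = 2s = 3.07×10⁻⁷ mol/L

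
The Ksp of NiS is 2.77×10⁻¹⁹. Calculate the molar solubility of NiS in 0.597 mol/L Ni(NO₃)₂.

NiS(s) ⇌ Ni²⁺(aq) + S²⁻(aq)
With Ni²⁺ already at 0.597 mol/L and s small, take [Ni²⁺] ≈ 0.597 mol/L and [S²⁻] = s.
Ksp = [Ni²⁺][S²⁻] = (0.597)s
s = 2.77×10⁻¹⁹ / (0.597) = 4.64×10⁻¹⁹
s = 4.64×10⁻¹⁹ mol/L

4.64×10⁻¹⁹ M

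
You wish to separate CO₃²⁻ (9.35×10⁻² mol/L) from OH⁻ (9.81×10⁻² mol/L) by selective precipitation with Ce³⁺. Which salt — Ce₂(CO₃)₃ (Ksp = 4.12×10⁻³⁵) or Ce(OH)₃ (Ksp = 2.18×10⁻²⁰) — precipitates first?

Ce(OH)₃

The threshold for precipitation is Q = Ksp.
For Ce₂(CO₃)₃: [Ce³⁺] = (Ksp/[CO₃²⁻]^3)^(1/2) = 2.25×10⁻¹⁶ mol/L
For Ce(OH)₃: [Ce³⁺] = (Ksp/[OH⁻]^3) = 2.31×10⁻¹⁷ mol/L
Ce(OH)₃ requires the lower [Ce³⁺], so it precipitates first.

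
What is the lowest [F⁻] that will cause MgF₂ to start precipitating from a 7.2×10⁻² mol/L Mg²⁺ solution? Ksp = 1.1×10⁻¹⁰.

3.9×10⁻⁵ M

Precipitation begins when Q = Ksp.
MgF₂(s) ⇌ Mg²⁺(aq) + 2 F⁻(aq)
Ksp = [Mg²⁺][F⁻]^2 = [F⁻]^2(7.2×10⁻²)
[F⁻]^2 = 1.1×10⁻¹⁰ / (7.2×10⁻²) = 1.5×10⁻⁹
[F⁻] = 3.9×10⁻⁵ mol/L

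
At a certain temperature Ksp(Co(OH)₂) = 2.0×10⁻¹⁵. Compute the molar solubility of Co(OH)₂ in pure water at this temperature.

7.9×10⁻⁶ M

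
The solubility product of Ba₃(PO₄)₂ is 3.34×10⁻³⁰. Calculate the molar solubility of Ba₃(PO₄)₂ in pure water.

Ba₃(PO₄)₂(s) ⇌ 3 Ba²⁺(aq) + 2 PO₄³⁻(aq)
If s mol/L of Ba₃(PO₄)₂ dissolves, [Ba²⁺] = 3s and [PO₄³⁻] = 2s.
Ksp = [Ba²⁺]^3[PO₄³⁻]^2 = (3s)^3 · (2s)^2 = 108s^5
108s^5 = 3.34×10⁻³⁰  ⇒  s^5 = 3.09×10⁻³²
Taking the 5th root, s = 4.99×10⁻⁷ M.

4.99×10⁻⁷ M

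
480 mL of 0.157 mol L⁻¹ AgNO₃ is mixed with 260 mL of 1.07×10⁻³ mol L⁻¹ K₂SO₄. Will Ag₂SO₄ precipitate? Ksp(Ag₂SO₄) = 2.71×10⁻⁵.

Total volume after mixing = 480 + 260 = 740 mL.
[Ag⁺] = (0.157)(480)/740 = 0.102 mol L⁻¹
[SO₄²⁻] = (1.07×10⁻³)(260)/740 = 3.76×10⁻⁴ mol L⁻¹
Q = [Ag⁺]^2[SO₄²⁻] = 3.90×10⁻⁶
Q = 3.90×10⁻⁶ < Ksp = 2.71×10⁻⁵, so the solution is unsaturated and no precipitate forms.

No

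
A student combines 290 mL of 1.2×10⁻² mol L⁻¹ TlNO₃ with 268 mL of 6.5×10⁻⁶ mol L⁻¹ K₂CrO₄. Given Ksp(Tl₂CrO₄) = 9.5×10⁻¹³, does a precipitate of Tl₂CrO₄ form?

The combined volume is 558 mL.
[Tl⁺] = (1.2×10⁻²)(290)/558 = 6.2×10⁻³ mol L⁻¹
[CrO₄²⁻] = (6.5×10⁻⁶)(268)/558 = 3.1×10⁻⁶ mol L⁻¹
Q = [Tl⁺]^2[CrO₄²⁻] = 1.2×10⁻¹⁰
Because Q > Ksp (1.2×10⁻¹⁰ vs 9.5×10⁻¹³), a precipitate of Tl₂CrO₄ forms.

Yes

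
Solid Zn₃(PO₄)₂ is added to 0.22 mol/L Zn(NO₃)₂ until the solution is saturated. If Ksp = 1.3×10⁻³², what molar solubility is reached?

Zn₃(PO₄)₂(s) ⇌ 3 Zn²⁺(aq) + 2 PO₄³⁻(aq)
Zn²⁺ is already present at 0.22 mol/L. If s mol/L of Zn₃(PO₄)₂ dissolves, [PO₄³⁻] = 2s while [Zn²⁺] ≈ 0.22 mol/L.
Ksp = [Zn²⁺]^3[PO₄³⁻]^2 = (0.22)^3(2s)^2
(2s)^2 = 1.3×10⁻³² / (0.22)^3 = 1.2×10⁻³⁰
s = 5.5×10⁻¹⁶ mol/L

5.5×10⁻¹⁶ M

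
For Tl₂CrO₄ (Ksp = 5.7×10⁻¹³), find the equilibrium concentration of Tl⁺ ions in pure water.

Tl₂CrO₄(s) ⇌ 2 Tl⁺(aq) + CrO₄²⁻(aq)
Let s be the molar solubility. Then [Tl⁺] = 2s and [CrO₄²⁻] = s.
Ksp = [Tl⁺]^2[CrO₄²⁻] = (2s)^2 · s = 4s^3 = 5.7×10⁻¹³
s = 5.2×10⁻⁵ M
[Tl⁺] = 2s = 1.0×10⁻⁴ M

1.0×10⁻⁴ M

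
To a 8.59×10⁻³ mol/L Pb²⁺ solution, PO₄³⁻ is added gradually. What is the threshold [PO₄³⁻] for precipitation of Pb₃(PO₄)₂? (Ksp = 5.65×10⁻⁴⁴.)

Precipitation begins when Q = Ksp.
Pb₃(PO₄)₂(s) ⇌ 3 Pb²⁺(aq) + 2 PO₄³⁻(aq)
Ksp = [Pb²⁺]^3[PO₄³⁻]^2 = [PO₄³⁻]^2(8.59×10⁻³)^3
[PO₄³⁻]^2 = 5.65×10⁻⁴⁴ / (8.59×10⁻³)^3 = 8.91×10⁻³⁸
[PO₄³⁻] = 2.99×10⁻¹⁹ mol/L

2.99×10⁻¹⁹ M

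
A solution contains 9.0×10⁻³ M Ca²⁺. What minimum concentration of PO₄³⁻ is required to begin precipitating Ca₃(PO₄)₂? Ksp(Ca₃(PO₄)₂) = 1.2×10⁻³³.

4.1×10⁻¹⁴ M

A salt starts to precipitate once the ion product Q reaches its Ksp.
Ca₃(PO₄)₂(s) ⇌ 3 Ca²⁺(aq) + 2 PO₄³⁻(aq)
Ksp = [Ca²⁺]^3[PO₄³⁻]^2 = [PO₄³⁻]^2(9.0×10⁻³)^3
[PO₄³⁻]^2 = 1.2×10⁻³³ / (9.0×10⁻³)^3 = 1.6×10⁻²⁷
[PO₄³⁻] = 4.1×10⁻¹⁴ M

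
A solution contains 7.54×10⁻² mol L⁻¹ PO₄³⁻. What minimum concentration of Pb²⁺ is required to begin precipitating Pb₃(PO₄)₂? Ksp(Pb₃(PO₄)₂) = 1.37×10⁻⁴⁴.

1.34×10⁻¹⁴ M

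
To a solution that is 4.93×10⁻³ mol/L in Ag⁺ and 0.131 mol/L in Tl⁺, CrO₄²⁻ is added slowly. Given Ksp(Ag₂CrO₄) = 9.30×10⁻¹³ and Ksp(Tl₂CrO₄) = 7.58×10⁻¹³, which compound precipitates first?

Precipitation begins when Q = Ksp.
For Ag₂CrO₄: [CrO₄²⁻] = (Ksp/[Ag⁺]^2) = 3.83×10⁻⁸ mol/L
For Tl₂CrO₄: [CrO₄²⁻] = (Ksp/[Tl⁺]^2) = 4.42×10⁻¹¹ mol/L
Tl₂CrO₄ requires the lower [CrO₄²⁻], so it precipitates first.

Tl₂CrO₄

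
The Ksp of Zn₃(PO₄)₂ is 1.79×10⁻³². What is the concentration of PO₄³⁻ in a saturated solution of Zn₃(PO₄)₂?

3.51×10⁻⁷ M

Zn₃(PO₄)₂(s) ⇌ 3 Zn²⁺(aq) + 2 PO₄³⁻(aq)
Let s be the molar solubility. Then [Zn²⁺] = 3s and [PO₄³⁻] = 2s.
Ksp = [Zn²⁺]^3[PO₄³⁻]^2 = (3s)^3 · (2s)^2 = 108s^5 = 1.79×10⁻³²
s = 1.75×10⁻⁷ mol/L
[PO₄³⁻] = 2s = 3.51×10⁻⁷ mol/L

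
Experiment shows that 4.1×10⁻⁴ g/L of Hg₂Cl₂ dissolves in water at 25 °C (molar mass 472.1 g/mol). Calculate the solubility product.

Ksp = 2.6×10⁻¹⁸

Molar solubility s = (4.1×10⁻⁴ g/L) / (472.1 g/mol) = 8.685×10⁻⁷ mol/L
Hg₂Cl₂(s) ⇌ Hg₂²⁺(aq) + 2 Cl⁻(aq)
Let s be the molar solubility. Then [Hg₂²⁺] = s and [Cl⁻] = 2s.
Ksp = [Hg₂²⁺][Cl⁻]^2 = s · (2s)^2 = 4s^3
Ksp = 4 × (8.685×10⁻⁷)^3 = 2.6×10⁻¹⁸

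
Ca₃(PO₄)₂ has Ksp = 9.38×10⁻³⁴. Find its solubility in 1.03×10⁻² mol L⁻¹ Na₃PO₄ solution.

Ca₃(PO₄)₂(s) ⇌ 3 Ca²⁺(aq) + 2 PO₄³⁻(aq)
With PO₄³⁻ already at 1.03×10⁻² mol L⁻¹ and s small, take [PO₄³⁻] ≈ 1.03×10⁻² mol L⁻¹ and [Ca²⁺] = 3s.
Ksp = [Ca²⁺]^3[PO₄³⁻]^2 = (3s)^3(1.03×10⁻²)^2
(3s)^3 = 9.38×10⁻³⁴ / (1.03×10⁻²)^2 = 8.84×10⁻³⁰
s = 6.89×10⁻¹¹ mol L⁻¹

6.89×10⁻¹¹ M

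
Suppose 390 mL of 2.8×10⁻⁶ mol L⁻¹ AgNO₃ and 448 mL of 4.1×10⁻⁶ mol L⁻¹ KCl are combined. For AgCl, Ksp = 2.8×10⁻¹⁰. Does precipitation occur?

The combined volume is 838 mL.
[Ag⁺] = (2.8×10⁻⁶)(390)/838 = 1.3×10⁻⁶ mol L⁻¹
[Cl⁻] = (4.1×10⁻⁶)(448)/838 = 2.2×10⁻⁶ mol L⁻¹
Q = [Ag⁺][Cl⁻] = 2.9×10⁻¹²
Q = 2.9×10⁻¹² < Ksp = 2.8×10⁻¹⁰, so the solution is unsaturated and no precipitate forms.

No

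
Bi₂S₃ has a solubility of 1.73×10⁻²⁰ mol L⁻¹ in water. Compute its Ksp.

Bi₂S₃(s) ⇌ 2 Bi³⁺(aq) + 3 S²⁻(aq)
With molar solubility s: [Bi³⁺] = 2s, [S²⁻] = 3s.
Ksp = [Bi³⁺]^2[S²⁻]^3 = (2s)^2 · (3s)^3 = 108s^5
Ksp = 108 × (1.73×10⁻²⁰)^5 = 1.67×10⁻⁹⁷

Ksp = 1.67×10⁻⁹⁷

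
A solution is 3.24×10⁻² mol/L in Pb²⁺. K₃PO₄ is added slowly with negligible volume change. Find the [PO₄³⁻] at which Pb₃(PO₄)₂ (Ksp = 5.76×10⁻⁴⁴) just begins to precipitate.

A salt starts to precipitate once the ion product Q reaches its Ksp.
Pb₃(PO₄)₂(s) ⇌ 3 Pb²⁺(aq) + 2 PO₄³⁻(aq)
Ksp = [Pb²⁺]^3[PO₄³⁻]^2 = [PO₄³⁻]^2(3.24×10⁻²)^3
[PO₄³⁻]^2 = 5.76×10⁻⁴⁴ / (3.24×10⁻²)^3 = 1.69×10⁻³⁹
[PO₄³⁻] = 4.12×10⁻²⁰ mol/L

4.12×10⁻²⁰ M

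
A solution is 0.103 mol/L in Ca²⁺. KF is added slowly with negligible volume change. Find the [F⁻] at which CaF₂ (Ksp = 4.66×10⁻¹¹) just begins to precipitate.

Precipitation of each salt begins when its ion product equals Ksp.
CaF₂(s) ⇌ Ca²⁺(aq) + 2 F⁻(aq)
Ksp = [Ca²⁺][F⁻]^2 = [F⁻]^2(0.103)
[F⁻]^2 = 4.66×10⁻¹¹ / (0.103) = 4.52×10⁻¹⁰
[F⁻] = 2.13×10⁻⁵ mol/L

2.13×10⁻⁵ M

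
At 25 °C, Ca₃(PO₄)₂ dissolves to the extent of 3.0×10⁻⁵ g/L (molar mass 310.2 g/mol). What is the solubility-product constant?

Ksp = 9.1×10⁻³⁴

Molar solubility s = (3.0×10⁻⁵ g/L) / (310.2 g/mol) = 9.671×10⁻⁸ mol/L
Ca₃(PO₄)₂(s) ⇌ 3 Ca²⁺(aq) + 2 PO₄³⁻(aq)
Let s be the molar solubility. Then [Ca²⁺] = 3s and [PO₄³⁻] = 2s.
Ksp = [Ca²⁺]^3[PO₄³⁻]^2 = (3s)^3 · (2s)^2 = 108s^5
Ksp = 108 × (9.671×10⁻⁸)^5 = 9.1×10⁻³⁴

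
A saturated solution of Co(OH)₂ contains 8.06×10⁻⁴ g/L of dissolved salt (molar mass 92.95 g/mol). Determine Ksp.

Ksp = 2.61×10⁻¹⁵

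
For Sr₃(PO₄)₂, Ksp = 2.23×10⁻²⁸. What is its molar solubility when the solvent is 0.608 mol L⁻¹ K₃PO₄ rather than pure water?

2.82×10⁻¹⁰ M

Sr₃(PO₄)₂(s) ⇌ 3 Sr²⁺(aq) + 2 PO₄³⁻(aq)
With PO₄³⁻ already at 0.608 mol L⁻¹ and s small, take [PO₄³⁻] ≈ 0.608 mol L⁻¹ and [Sr²⁺] = 3s.
Ksp = [Sr²⁺]^3[PO₄³⁻]^2 = (3s)^3(0.608)^2
(3s)^3 = 2.23×10⁻²⁸ / (0.608)^2 = 6.03×10⁻²⁸
s = 2.82×10⁻¹⁰ mol L⁻¹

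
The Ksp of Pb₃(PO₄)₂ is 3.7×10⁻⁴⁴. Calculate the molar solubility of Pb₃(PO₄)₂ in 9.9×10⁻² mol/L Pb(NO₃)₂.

3.1×10⁻²¹ M

Pb₃(PO₄)₂(s) ⇌ 3 Pb²⁺(aq) + 2 PO₄³⁻(aq)
The solution already contains Pb²⁺ at 9.9×10⁻² mol/L. Let s be the molar solubility of Pb₃(PO₄)₂.
[Pb²⁺] ≈ 9.9×10⁻² mol/L (common ion dominates); [PO₄³⁻] = 2s.
Ksp = [Pb²⁺]^3[PO₄³⁻]^2 = (9.9×10⁻²)^3(2s)^2
(2s)^2 = 3.7×10⁻⁴⁴ / (9.9×10⁻²)^3 = 3.8×10⁻⁴¹
s = 3.1×10⁻²¹ mol/L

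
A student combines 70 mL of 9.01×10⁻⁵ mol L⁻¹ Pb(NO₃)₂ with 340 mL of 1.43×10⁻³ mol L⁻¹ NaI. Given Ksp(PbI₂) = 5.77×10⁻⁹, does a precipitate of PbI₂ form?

No

Total volume after mixing = 70 + 340 = 410 mL.
[Pb²⁺] = (9.01×10⁻⁵)(70)/410 = 1.54×10⁻⁵ mol L⁻¹
[I⁻] = (1.43×10⁻³)(340)/410 = 1.19×10⁻³ mol L⁻¹
Q = [Pb²⁺][I⁻]^2 = 2.16×10⁻¹¹
Q = 2.16×10⁻¹¹ < Ksp = 5.77×10⁻⁹, so the solution is unsaturated and no precipitate forms.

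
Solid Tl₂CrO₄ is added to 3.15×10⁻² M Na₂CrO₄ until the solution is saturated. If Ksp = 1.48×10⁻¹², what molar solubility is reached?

3.43×10⁻⁶ M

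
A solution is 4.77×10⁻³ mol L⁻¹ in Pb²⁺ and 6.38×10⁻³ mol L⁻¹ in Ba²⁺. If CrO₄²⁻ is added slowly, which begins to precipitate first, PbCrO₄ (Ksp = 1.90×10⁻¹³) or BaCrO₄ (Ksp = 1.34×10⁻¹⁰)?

PbCrO₄

Each salt precipitates once Q = Ksp for that salt.
For PbCrO₄: [CrO₄²⁻] = (Ksp/[Pb²⁺]) = 3.98×10⁻¹¹ mol L⁻¹
For BaCrO₄: [CrO₄²⁻] = (Ksp/[Ba²⁺]) = 2.10×10⁻⁸ mol L⁻¹
The smaller threshold [CrO₄²⁻] is reached first, so PbCrO₄ precipitates first.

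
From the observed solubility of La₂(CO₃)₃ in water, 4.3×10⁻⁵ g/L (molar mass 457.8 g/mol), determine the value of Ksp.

Convert to molarity: s = 4.3×10⁻⁵ / 457.8 = 9.393×10⁻⁸ mol/L
La₂(CO₃)₃(s) ⇌ 2 La³⁺(aq) + 3 CO₃²⁻(aq)
With molar solubility s: [La³⁺] = 2s, [CO₃²⁻] = 3s.
Ksp = [La³⁺]^2[CO₃²⁻]^3 = (2s)^2 · (3s)^3 = 108s^5
Ksp = 108 × (9.393×10⁻⁸)^5 = 7.9×10⁻³⁴

Ksp = 7.9×10⁻³⁴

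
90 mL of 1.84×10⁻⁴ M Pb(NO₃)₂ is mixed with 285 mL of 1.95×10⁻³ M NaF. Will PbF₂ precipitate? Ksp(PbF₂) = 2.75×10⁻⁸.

No

Total volume after mixing = 90 + 285 = 375 mL.
[Pb²⁺] = (1.84×10⁻⁴)(90)/375 = 4.42×10⁻⁵ M
[F⁻] = (1.95×10⁻³)(285)/375 = 1.48×10⁻³ M
Q = [Pb²⁺][F⁻]^2 = 9.70×10⁻¹¹
Since Q (9.70×10⁻¹¹) is less than Ksp (2.75×10⁻⁸), no PbF₂ precipitates.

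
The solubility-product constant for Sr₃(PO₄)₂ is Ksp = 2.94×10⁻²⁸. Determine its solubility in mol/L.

1.22×10⁻⁶ M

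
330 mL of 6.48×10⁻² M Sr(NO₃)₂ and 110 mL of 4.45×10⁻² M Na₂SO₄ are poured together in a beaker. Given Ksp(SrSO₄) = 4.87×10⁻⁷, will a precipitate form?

Total volume after mixing = 330 + 110 = 440 mL.
[Sr²⁺] = (6.48×10⁻²)(330)/440 = 4.86×10⁻² M
[SO₄²⁻] = (4.45×10⁻²)(110)/440 = 1.11×10⁻² M
Q = [Sr²⁺][SO₄²⁻] = 5.41×10⁻⁴
Because Q > Ksp (5.41×10⁻⁴ vs 4.87×10⁻⁷), a precipitate of SrSO₄ forms.

Yes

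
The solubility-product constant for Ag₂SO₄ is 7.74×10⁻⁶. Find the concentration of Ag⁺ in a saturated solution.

2.49×10⁻² M

Ag₂SO₄(s) ⇌ 2 Ag⁺(aq) + SO₄²⁻(aq)
Call the molar solubility s, so that [Ag⁺] = 2s and [SO₄²⁻] = s.
Ksp = [Ag⁺]^2[SO₄²⁻] = (2s)^2 · s = 4s^3 = 7.74×10⁻⁶
s = 1.25×10⁻² mol/L
[Ag⁺] = 2s = 2.49×10⁻² mol/L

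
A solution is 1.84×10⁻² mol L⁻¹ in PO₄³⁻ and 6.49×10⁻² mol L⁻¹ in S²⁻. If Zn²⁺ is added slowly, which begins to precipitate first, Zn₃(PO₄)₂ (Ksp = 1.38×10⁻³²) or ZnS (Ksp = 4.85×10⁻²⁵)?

Precipitation begins when Q = Ksp.
For Zn₃(PO₄)₂: [Zn²⁺] = (Ksp/[PO₄³⁻]^2)^(1/3) = 3.44×10⁻¹⁰ mol L⁻¹
For ZnS: [Zn²⁺] = (Ksp/[S²⁻]) = 7.47×10⁻²⁴ mol L⁻¹
ZnS requires the lower [Zn²⁺], so it precipitates first.

ZnS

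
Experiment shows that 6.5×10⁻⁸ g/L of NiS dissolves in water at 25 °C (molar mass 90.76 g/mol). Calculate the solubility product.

Ksp = 5.1×10⁻¹⁹

Molar solubility s = (6.5×10⁻⁸ g/L) / (90.76 g/mol) = 7.162×10⁻¹⁰ mol/L
NiS(s) ⇌ Ni²⁺(aq) + S²⁻(aq)
With molar solubility s: [Ni²⁺] = s, [S²⁻] = s.
Ksp = [Ni²⁺][S²⁻] = s · s = s^2
Ksp = (7.162×10⁻¹⁰)^2 = 5.1×10⁻¹⁹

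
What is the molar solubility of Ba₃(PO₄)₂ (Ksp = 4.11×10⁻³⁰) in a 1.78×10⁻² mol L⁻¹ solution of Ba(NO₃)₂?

Ba₃(PO₄)₂(s) ⇌ 3 Ba²⁺(aq) + 2 PO₄³⁻(aq)
Ba²⁺ is already present at 1.78×10⁻² mol L⁻¹. If s mol/L of Ba₃(PO₄)₂ dissolves, [PO₄³⁻] = 2s while [Ba²⁺] ≈ 1.78×10⁻² mol L⁻¹.
Ksp = [Ba²⁺]^3[PO₄³⁻]^2 = (1.78×10⁻²)^3(2s)^2
(2s)^2 = 4.11×10⁻³⁰ / (1.78×10⁻²)^3 = 7.29×10⁻²⁵
s = 4.27×10⁻¹³ mol L⁻¹

4.27×10⁻¹³ M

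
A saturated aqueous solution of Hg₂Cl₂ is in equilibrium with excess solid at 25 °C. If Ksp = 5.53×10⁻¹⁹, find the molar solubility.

Hg₂Cl₂(s) ⇌ Hg₂²⁺(aq) + 2 Cl⁻(aq)
Call the molar solubility s, so that [Hg₂²⁺] = s and [Cl⁻] = 2s.
Ksp = [Hg₂²⁺][Cl⁻]^2 = s · (2s)^2 = 4s^3
4s^3 = 5.53×10⁻¹⁹  ⇒  s^3 = 1.38×10⁻¹⁹
s = (1.38×10⁻¹⁹)^(1/3) = 5.17×10⁻⁷ mol/L

5.17×10⁻⁷ M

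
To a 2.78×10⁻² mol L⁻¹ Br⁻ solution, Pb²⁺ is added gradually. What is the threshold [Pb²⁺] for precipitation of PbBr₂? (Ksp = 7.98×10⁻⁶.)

1.03×10⁻² M

The threshold for precipitation is Q = Ksp.
PbBr₂(s) ⇌ Pb²⁺(aq) + 2 Br⁻(aq)
Ksp = [Pb²⁺][Br⁻]^2 = [Pb²⁺](2.78×10⁻²)^2
[Pb²⁺] = 7.98×10⁻⁶ / (2.78×10⁻²)^2 = 1.03×10⁻²
[Pb²⁺] = 1.03×10⁻² mol L⁻¹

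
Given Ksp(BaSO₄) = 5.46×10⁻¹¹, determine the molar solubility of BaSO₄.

7.39×10⁻⁶ M

BaSO₄(s) ⇌ Ba²⁺(aq) + SO₄²⁻(aq)
With molar solubility s: [Ba²⁺] = s, [SO₄²⁻] = s.
Ksp = [Ba²⁺][SO₄²⁻] = s · s = s^2
s^2 = 5.46×10⁻¹¹
Taking the 2nd root, s = 7.39×10⁻⁶ mol/L.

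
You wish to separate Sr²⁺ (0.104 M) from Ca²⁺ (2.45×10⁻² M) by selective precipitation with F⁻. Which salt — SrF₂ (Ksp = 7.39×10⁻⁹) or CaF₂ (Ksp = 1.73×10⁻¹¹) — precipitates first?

Precipitation begins when Q = Ksp.
For SrF₂: [F⁻] = (Ksp/[Sr²⁺])^(1/2) = 2.67×10⁻⁴ M
For CaF₂: [F⁻] = (Ksp/[Ca²⁺])^(1/2) = 2.66×10⁻⁵ M
Since CaF₂ needs less F⁻ to reach saturation, it precipitates first.

CaF₂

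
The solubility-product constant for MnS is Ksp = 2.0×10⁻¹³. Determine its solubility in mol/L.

4.5×10⁻⁷ M

MnS(s) ⇌ Mn²⁺(aq) + S²⁻(aq)
If s mol/L of MnS dissolves, [Mn²⁺] = s and [S²⁻] = s.
Ksp = [Mn²⁺][S²⁻] = s · s = s^2
s^2 = 2.0×10⁻¹³
s = (2.0×10⁻¹³)^(1/2) = 4.5×10⁻⁷ M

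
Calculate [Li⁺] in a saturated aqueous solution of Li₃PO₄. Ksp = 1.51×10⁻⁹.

Li₃PO₄(s) ⇌ 3 Li⁺(aq) + PO₄³⁻(aq)
If s mol/L of Li₃PO₄ dissolves, [Li⁺] = 3s and [PO₄³⁻] = s.
Ksp = [Li⁺]^3[PO₄³⁻] = (3s)^3 · s = 27s^4 = 1.51×10⁻⁹
s = 2.73×10⁻³ mol L⁻¹
[Li⁺] = 3s = 8.20×10⁻³ mol L⁻¹

8.20×10⁻³ M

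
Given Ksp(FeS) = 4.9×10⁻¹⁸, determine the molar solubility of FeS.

FeS(s) ⇌ Fe²⁺(aq) + S²⁻(aq)
Call the molar solubility s, so that [Fe²⁺] = s and [S²⁻] = s.
Ksp = [Fe²⁺][S²⁻] = s · s = s^2
s^2 = 4.9×10⁻¹⁸
s = 2.2×10⁻⁹ mol L⁻¹

2.2×10⁻⁹ M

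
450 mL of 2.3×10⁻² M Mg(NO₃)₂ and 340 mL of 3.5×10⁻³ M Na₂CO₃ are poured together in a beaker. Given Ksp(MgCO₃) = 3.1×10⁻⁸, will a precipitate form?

Total volume after mixing = 450 + 340 = 790 mL.
[Mg²⁺] = (2.3×10⁻²)(450)/790 = 1.3×10⁻² M
[CO₃²⁻] = (3.5×10⁻³)(340)/790 = 1.5×10⁻³ M
Q = [Mg²⁺][CO₃²⁻] = 2.0×10⁻⁵
Q = 2.0×10⁻⁵ > Ksp = 3.1×10⁻⁸, so the solution is supersaturated and MgCO₃ precipitates.

Yes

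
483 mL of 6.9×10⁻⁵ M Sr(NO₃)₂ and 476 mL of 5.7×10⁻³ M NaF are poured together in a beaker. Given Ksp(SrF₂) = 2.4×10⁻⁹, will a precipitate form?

No

After mixing, V = 483 mL + 476 mL = 959 mL.
[Sr²⁺] = (6.9×10⁻⁵)(483)/959 = 3.5×10⁻⁵ M
[F⁻] = (5.7×10⁻³)(476)/959 = 2.8×10⁻³ M
Q = [Sr²⁺][F⁻]^2 = 2.8×10⁻¹⁰
Since Q (2.8×10⁻¹⁰) is less than Ksp (2.4×10⁻⁹), no SrF₂ precipitates.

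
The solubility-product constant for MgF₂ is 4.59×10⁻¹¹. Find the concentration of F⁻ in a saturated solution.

4.51×10⁻⁴ M

MgF₂(s) ⇌ Mg²⁺(aq) + 2 F⁻(aq)
If s mol/L of MgF₂ dissolves, [Mg²⁺] = s and [F⁻] = 2s.
Ksp = [Mg²⁺][F⁻]^2 = s · (2s)^2 = 4s^3 = 4.59×10⁻¹¹
s = 2.26×10⁻⁴ M
[F⁻] = 2s = 4.51×10⁻⁴ M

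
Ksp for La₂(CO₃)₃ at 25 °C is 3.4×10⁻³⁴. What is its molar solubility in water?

7.9×10⁻⁸ M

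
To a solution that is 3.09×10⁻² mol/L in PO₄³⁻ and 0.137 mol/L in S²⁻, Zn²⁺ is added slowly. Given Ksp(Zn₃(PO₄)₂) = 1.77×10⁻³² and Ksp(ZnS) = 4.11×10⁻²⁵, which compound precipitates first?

Precipitation begins when Q = Ksp.
For Zn₃(PO₄)₂: [Zn²⁺] = (Ksp/[PO₄³⁻]^2)^(1/3) = 2.65×10⁻¹⁰ mol/L
For ZnS: [Zn²⁺] = (Ksp/[S²⁻]) = 3.00×10⁻²⁴ mol/L
Since ZnS needs less Zn²⁺ to reach saturation, it precipitates first.

ZnS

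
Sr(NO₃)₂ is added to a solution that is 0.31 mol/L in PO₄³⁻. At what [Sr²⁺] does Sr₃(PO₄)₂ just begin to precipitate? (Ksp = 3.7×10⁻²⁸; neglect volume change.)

Each salt precipitates once Q = Ksp for that salt.
Sr₃(PO₄)₂(s) ⇌ 3 Sr²⁺(aq) + 2 PO₄³⁻(aq)
Ksp = [Sr²⁺]^3[PO₄³⁻]^2 = [Sr²⁺]^3(0.31)^2
[Sr²⁺]^3 = 3.7×10⁻²⁸ / (0.31)^2 = 3.9×10⁻²⁷
[Sr²⁺] = 1.6×10⁻⁹ mol/L

1.6×10⁻⁹ M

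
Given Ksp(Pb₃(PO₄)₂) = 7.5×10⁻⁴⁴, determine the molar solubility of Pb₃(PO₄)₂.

9.3×10⁻¹⁰ M

Pb₃(PO₄)₂(s) ⇌ 3 Pb²⁺(aq) + 2 PO₄³⁻(aq)
If s mol/L of Pb₃(PO₄)₂ dissolves, [Pb²⁺] = 3s and [PO₄³⁻] = 2s.
Ksp = [Pb²⁺]^3[PO₄³⁻]^2 = (3s)^3 · (2s)^2 = 108s^5
108s^5 = 7.5×10⁻⁴⁴  ⇒  s^5 = 6.9×10⁻⁴⁶
s = (6.9×10⁻⁴⁶)^(1/5) = 9.3×10⁻¹⁰ M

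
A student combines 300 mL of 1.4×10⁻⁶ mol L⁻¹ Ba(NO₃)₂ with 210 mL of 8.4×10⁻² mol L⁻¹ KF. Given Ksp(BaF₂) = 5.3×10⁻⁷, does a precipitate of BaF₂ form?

After mixing, V = 300 mL + 210 mL = 510 mL.
[Ba²⁺] = (1.4×10⁻⁶)(300)/510 = 8.2×10⁻⁷ mol L⁻¹
[F⁻] = (8.4×10⁻²)(210)/510 = 3.5×10⁻² mol L⁻¹
Q = [Ba²⁺][F⁻]^2 = 9.9×10⁻¹⁰
Q = 9.9×10⁻¹⁰ < Ksp = 5.3×10⁻⁷, so the solution is unsaturated and no precipitate forms.

No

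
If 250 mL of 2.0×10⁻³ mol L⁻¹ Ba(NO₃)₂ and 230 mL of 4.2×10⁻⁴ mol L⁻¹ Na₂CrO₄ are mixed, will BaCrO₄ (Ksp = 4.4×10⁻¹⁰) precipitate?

Yes

The combined volume is 480 mL.
[Ba²⁺] = (2.0×10⁻³)(250)/480 = 1.0×10⁻³ mol L⁻¹
[CrO₄²⁻] = (4.2×10⁻⁴)(230)/480 = 2.0×10⁻⁴ mol L⁻¹
Q = [Ba²⁺][CrO₄²⁻] = 2.1×10⁻⁷
Since Q (2.1×10⁻⁷) exceeds Ksp (4.4×10⁻¹⁰), BaCrO₄ will precipitate.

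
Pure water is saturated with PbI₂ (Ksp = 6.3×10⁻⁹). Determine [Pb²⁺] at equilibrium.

1.2×10⁻³ M

PbI₂(s) ⇌ Pb²⁺(aq) + 2 I⁻(aq)
Let s be the molar solubility. Then [Pb²⁺] = s and [I⁻] = 2s.
Ksp = [Pb²⁺][I⁻]^2 = s · (2s)^2 = 4s^3 = 6.3×10⁻⁹
s = 1.2×10⁻³ M
[Pb²⁺] = s = 1.2×10⁻³ M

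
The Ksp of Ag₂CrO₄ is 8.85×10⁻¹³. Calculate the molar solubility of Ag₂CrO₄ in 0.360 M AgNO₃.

Ag₂CrO₄(s) ⇌ 2 Ag⁺(aq) + CrO₄²⁻(aq)
The solution already contains Ag⁺ at 0.360 M. Let s be the molar solubility of Ag₂CrO₄.
[Ag⁺] ≈ 0.360 M (common ion dominates); [CrO₄²⁻] = s.
Ksp = [Ag⁺]^2[CrO₄²⁻] = (0.360)^2s
s = 8.85×10⁻¹³ / (0.360)^2 = 6.83×10⁻¹²
s = 6.83×10⁻¹² M

6.83×10⁻¹² M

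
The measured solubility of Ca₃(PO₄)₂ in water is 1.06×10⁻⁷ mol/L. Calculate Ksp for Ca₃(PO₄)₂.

Ca₃(PO₄)₂(s) ⇌ 3 Ca²⁺(aq) + 2 PO₄³⁻(aq)
With molar solubility s: [Ca²⁺] = 3s, [PO₄³⁻] = 2s.
Ksp = [Ca²⁺]^3[PO₄³⁻]^2 = (3s)^3 · (2s)^2 = 108s^5
Ksp = 108 × (1.06×10⁻⁷)^5 = 1.45×10⁻³³

Ksp = 1.45×10⁻³³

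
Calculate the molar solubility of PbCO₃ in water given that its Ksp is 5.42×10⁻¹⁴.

2.33×10⁻⁷ M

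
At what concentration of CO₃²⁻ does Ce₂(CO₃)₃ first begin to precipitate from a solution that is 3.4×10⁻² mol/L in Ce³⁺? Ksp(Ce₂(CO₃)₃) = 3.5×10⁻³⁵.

3.1×10⁻¹¹ M

Each salt precipitates once Q = Ksp for that salt.
Ce₂(CO₃)₃(s) ⇌ 2 Ce³⁺(aq) + 3 CO₃²⁻(aq)
Ksp = [Ce³⁺]^2[CO₃²⁻]^3 = [CO₃²⁻]^3(3.4×10⁻²)^2
[CO₃²⁻]^3 = 3.5×10⁻³⁵ / (3.4×10⁻²)^2 = 3.0×10⁻³²
[CO₃²⁻] = 3.1×10⁻¹¹ mol/L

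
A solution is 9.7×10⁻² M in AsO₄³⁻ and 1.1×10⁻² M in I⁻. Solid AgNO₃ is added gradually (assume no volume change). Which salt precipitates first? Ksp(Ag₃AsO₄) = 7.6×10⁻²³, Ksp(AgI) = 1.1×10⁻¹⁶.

AgI

Precipitation begins when Q = Ksp.
For Ag₃AsO₄: [Ag⁺] = (Ksp/[AsO₄³⁻])^(1/3) = 9.2×10⁻⁸ M
For AgI: [Ag⁺] = (Ksp/[I⁻]) = 1.0×10⁻¹⁴ M
The smaller threshold [Ag⁺] is reached first, so AgI precipitates first.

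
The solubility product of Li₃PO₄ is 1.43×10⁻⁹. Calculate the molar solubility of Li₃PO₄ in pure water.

Li₃PO₄(s) ⇌ 3 Li⁺(aq) + PO₄³⁻(aq)
If s mol/L of Li₃PO₄ dissolves, [Li⁺] = 3s and [PO₄³⁻] = s.
Ksp = [Li⁺]^3[PO₄³⁻] = (3s)^3 · s = 27s^4
27s^4 = 1.43×10⁻⁹  ⇒  s^4 = 5.30×10⁻¹¹
s = (5.30×10⁻¹¹)^(1/4) = 2.70×10⁻³ mol/L

2.70×10⁻³ M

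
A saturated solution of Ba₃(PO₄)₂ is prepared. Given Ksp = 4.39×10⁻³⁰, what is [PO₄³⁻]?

1.05×10⁻⁶ M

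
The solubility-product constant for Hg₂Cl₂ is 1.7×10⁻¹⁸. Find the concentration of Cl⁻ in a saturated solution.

1.5×10⁻⁶ M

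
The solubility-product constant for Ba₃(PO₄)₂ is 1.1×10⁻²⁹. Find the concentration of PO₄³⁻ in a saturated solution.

Ba₃(PO₄)₂(s) ⇌ 3 Ba²⁺(aq) + 2 PO₄³⁻(aq)
For each mole of Ba₃(PO₄)₂ that dissolves per liter, [Ba²⁺] = 3s and [PO₄³⁻] = 2s; let s denote this solubility.
Ksp = [Ba²⁺]^3[PO₄³⁻]^2 = (3s)^3 · (2s)^2 = 108s^5 = 1.1×10⁻²⁹
s = 6.3×10⁻⁷ M
[PO₄³⁻] = 2s = 1.3×10⁻⁶ M

1.3×10⁻⁶ M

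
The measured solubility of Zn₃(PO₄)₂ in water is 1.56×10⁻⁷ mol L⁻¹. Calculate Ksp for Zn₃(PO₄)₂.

Zn₃(PO₄)₂(s) ⇌ 3 Zn²⁺(aq) + 2 PO₄³⁻(aq)
Let s be the molar solubility. Then [Zn²⁺] = 3s and [PO₄³⁻] = 2s.
Ksp = [Zn²⁺]^3[PO₄³⁻]^2 = (3s)^3 · (2s)^2 = 108s^5
Ksp = 108 × (1.56×10⁻⁷)^5 = 9.98×10⁻³³

Ksp = 9.98×10⁻³³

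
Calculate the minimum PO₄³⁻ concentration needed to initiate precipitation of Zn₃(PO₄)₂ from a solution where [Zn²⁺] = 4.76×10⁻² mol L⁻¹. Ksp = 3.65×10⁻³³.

5.82×10⁻¹⁵ M

A salt starts to precipitate once the ion product Q reaches its Ksp.
Zn₃(PO₄)₂(s) ⇌ 3 Zn²⁺(aq) + 2 PO₄³⁻(aq)
Ksp = [Zn²⁺]^3[PO₄³⁻]^2 = [PO₄³⁻]^2(4.76×10⁻²)^3
[PO₄³⁻]^2 = 3.65×10⁻³³ / (4.76×10⁻²)^3 = 3.38×10⁻²⁹
[PO₄³⁻] = 5.82×10⁻¹⁵ mol L⁻¹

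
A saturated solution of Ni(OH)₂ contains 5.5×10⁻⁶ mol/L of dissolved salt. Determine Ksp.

Ksp = 6.7×10⁻¹⁶

Ni(OH)₂(s) ⇌ Ni²⁺(aq) + 2 OH⁻(aq)
Let s be the molar solubility. Then [Ni²⁺] = s and [OH⁻] = 2s.
Ksp = [Ni²⁺][OH⁻]^2 = s · (2s)^2 = 4s^3
Ksp = 4 × (5.5×10⁻⁶)^3 = 6.7×10⁻¹⁶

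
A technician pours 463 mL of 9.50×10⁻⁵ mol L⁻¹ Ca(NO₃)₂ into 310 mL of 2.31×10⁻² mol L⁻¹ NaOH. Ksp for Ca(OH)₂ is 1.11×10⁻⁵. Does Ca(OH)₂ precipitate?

No

After mixing, V = 463 mL + 310 mL = 773 mL.
[Ca²⁺] = (9.50×10⁻⁵)(463)/773 = 5.69×10⁻⁵ mol L⁻¹
[OH⁻] = (2.31×10⁻²)(310)/773 = 9.26×10⁻³ mol L⁻¹
Q = [Ca²⁺][OH⁻]^2 = 4.88×10⁻⁹
Since Q (4.88×10⁻⁹) is less than Ksp (1.11×10⁻⁵), no Ca(OH)₂ precipitates.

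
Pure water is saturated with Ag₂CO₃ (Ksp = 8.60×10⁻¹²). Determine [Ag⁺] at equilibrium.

Ag₂CO₃(s) ⇌ 2 Ag⁺(aq) + CO₃²⁻(aq)
Let s be the molar solubility. Then [Ag⁺] = 2s and [CO₃²⁻] = s.
Ksp = [Ag⁺]^2[CO₃²⁻] = (2s)^2 · s = 4s^3 = 8.60×10⁻¹²
s = 1.29×10⁻⁴ mol/L
[Ag⁺] = 2s = 2.58×10⁻⁴ mol/L

2.58×10⁻⁴ M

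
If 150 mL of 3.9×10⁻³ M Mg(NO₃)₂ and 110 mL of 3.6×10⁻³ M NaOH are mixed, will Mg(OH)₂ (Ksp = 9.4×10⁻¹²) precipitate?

Yes

Total volume after mixing = 150 + 110 = 260 mL.
[Mg²⁺] = (3.9×10⁻³)(150)/260 = 2.3×10⁻³ M
[OH⁻] = (3.6×10⁻³)(110)/260 = 1.5×10⁻³ M
Q = [Mg²⁺][OH⁻]^2 = 5.2×10⁻⁹
Since Q (5.2×10⁻⁹) exceeds Ksp (9.4×10⁻¹²), Mg(OH)₂ will precipitate.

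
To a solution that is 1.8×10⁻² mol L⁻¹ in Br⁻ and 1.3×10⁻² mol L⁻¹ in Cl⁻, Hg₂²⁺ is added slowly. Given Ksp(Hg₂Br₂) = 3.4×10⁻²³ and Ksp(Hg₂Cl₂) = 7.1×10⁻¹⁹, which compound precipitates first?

Precipitation of each salt begins when its ion product equals Ksp.
For Hg₂Br₂: [Hg₂²⁺] = (Ksp/[Br⁻]^2) = 1.0×10⁻¹⁹ mol L⁻¹
For Hg₂Cl₂: [Hg₂²⁺] = (Ksp/[Cl⁻]^2) = 4.2×10⁻¹⁵ mol L⁻¹
Since Hg₂Br₂ needs less Hg₂²⁺ to reach saturation, it precipitates first.

Hg₂Br₂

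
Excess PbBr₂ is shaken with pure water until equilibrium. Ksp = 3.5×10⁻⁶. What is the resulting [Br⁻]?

PbBr₂(s) ⇌ Pb²⁺(aq) + 2 Br⁻(aq)
Let s be the molar solubility. Then [Pb²⁺] = s and [Br⁻] = 2s.
Ksp = [Pb²⁺][Br⁻]^2 = s · (2s)^2 = 4s^3 = 3.5×10⁻⁶
s = 9.6×10⁻³ mol L⁻¹
[Br⁻] = 2s = 1.9×10⁻² mol L⁻¹

1.9×10⁻² M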